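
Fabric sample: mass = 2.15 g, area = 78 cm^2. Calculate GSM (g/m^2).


Formula: GSM = mass_g / area_m2
Step 1: Convert area: 78 cm^2 = 78 / 10000 = 0.0078 m^2
Step 2: GSM = 2.15 g / 0.0078 m^2 = 275.6 g/m^2

275.6 g/m^2


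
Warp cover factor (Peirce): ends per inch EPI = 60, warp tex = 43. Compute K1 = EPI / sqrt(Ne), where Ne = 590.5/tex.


Formula: K1 = EPI / sqrt(Ne), with Ne = 590.5 / tex_warp
Step 1: Ne = 590.5 / 43 = 13.733
Step 2: sqrt(Ne) = sqrt(13.733) = 3.7058
Step 3: K1 = 60 / 3.7058 = 16.2

16.2


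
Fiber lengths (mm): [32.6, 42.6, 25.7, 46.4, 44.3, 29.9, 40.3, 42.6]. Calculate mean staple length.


Formula: Mean = sum of lengths / count
Sum = 32.6 + 42.6 + 25.7 + 46.4 + 44.3 + 29.9 + 40.3 + 42.6
Sum = 304.4 mm
Mean = 304.4 / 8 = 38.05 mm

38.05 mm


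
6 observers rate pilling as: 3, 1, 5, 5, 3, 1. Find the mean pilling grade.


Formula: Mean = sum / count
Sum = 3 + 1 + 5 + 5 + 3 + 1 = 18
Mean = 18 / 6 = 3.0

3.0


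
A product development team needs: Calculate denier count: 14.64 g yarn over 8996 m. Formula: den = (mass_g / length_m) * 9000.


Formula: den = (mass_g / length_m) * 9000
Substituting: den = (14.64 / 8996) * 9000
Intermediate: 14.64 / 8996 = 0.00162739 g/m
den = 0.00162739 * 9000 = 14.6 denier

14.6 denier


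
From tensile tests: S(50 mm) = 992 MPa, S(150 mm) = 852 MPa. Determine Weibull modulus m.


Formula: m = ln(L1/L2) / ln(S2/S1)
Step 1: ln(L1/L2) = ln(50/150) = -1.09861
Step 2: S2/S1 = 852/992 = 0.85887
Step 3: ln(S2/S1) = ln(0.85887) = -0.15214
Step 4: m = -1.09861 / -0.15214 = 7.22

7.22 (Weibull m)


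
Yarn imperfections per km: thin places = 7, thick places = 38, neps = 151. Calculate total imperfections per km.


Formula: Total = thin places + thick places + neps
Total = 7 + 38 + 151
Total = 196 imperfections/km

196 imperfections/km


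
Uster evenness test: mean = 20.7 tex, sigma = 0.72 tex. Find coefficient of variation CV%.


Formula: CV% = (standard deviation / mean) * 100
Step 1: Ratio = 0.72 / 20.7 = 0.034783
Step 2: CV% = 0.034783 * 100 = 3.4783% ≈ 3.5%

3.5%


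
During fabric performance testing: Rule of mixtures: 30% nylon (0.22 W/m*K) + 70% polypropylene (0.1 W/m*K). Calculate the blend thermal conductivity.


Formula: Blend property = (fraction_A * property_A) + (fraction_B * property_B)
Step 1: Contribution A = 30/100 * 0.22 W/m*K = 0.066 W/m*K
Step 2: Contribution B = 70/100 * 0.1 W/m*K = 0.07 W/m*K
Step 3: Blend thermal conductivity = 0.066 + 0.07 = 0.136 W/m*K

0.136 W/m*K


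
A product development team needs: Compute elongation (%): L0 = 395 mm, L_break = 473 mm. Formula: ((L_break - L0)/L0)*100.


Formula: Elongation (%) = ((L_break - L0) / L0) * 100
Step 1: Extension = 473 - 395 = 78 mm
Step 2: Elongation = (78 / 395) * 100
Step 3: Elongation = 0.197468 * 100 = 19.7468% ≈ 19.7%

19.7%


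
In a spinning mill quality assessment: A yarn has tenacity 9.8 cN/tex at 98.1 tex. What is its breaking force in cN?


Formula: Breaking force = Tenacity * Linear density
F = 9.8 cN/tex * 98.1 tex
F = 961.38 cN

961.38 cN


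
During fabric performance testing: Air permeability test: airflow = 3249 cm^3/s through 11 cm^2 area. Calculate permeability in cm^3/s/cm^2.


Formula: Air Permeability = Airflow / Test Area
AP = 3249 cm^3/s / 11 cm^2
AP = 295.4 cm^3/s/cm^2

295.4 cm^3/s/cm^2


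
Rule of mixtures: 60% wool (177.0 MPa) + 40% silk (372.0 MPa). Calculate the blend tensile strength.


Formula: Blend property = (fraction_A * property_A) + (fraction_B * property_B)
Step 1: Contribution A = 60/100 * 177.0 MPa = 106.2 MPa
Step 2: Contribution B = 40/100 * 372.0 MPa = 148.8 MPa
Step 3: Blend tensile strength = 106.2 + 148.8 = 255.0 MPa

255.0 MPa


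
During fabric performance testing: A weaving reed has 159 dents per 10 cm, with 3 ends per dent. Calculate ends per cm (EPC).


Formula: EPC = (dents per 10 cm * ends per dent) / 10
Step 1: Total ends per 10 cm = 159 * 3 = 477
Step 2: EPC = 477 / 10 = 47.7 ends/cm

47.7 ends/cm


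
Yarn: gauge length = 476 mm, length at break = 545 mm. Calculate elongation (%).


Formula: Elongation (%) = ((L_break - L0) / L0) * 100
Step 1: Extension = 545 - 476 = 69 mm
Step 2: Elongation = (69 / 476) * 100
Step 3: Elongation = 0.144958 * 100 = 14.4958% ≈ 14.5%

14.5%


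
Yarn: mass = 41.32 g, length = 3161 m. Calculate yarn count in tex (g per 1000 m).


Formula: Tex = (mass_g / length_m) * 1000
Substituting: Tex = (41.32 / 3161) * 1000
Intermediate: 41.32 / 3161 = 0.01307181 g/m
Tex = 0.01307181 * 1000 = 13.07 tex

13.07 tex


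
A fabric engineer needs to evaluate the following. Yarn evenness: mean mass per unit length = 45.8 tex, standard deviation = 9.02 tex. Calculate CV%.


Formula: CV% = (standard deviation / mean) * 100
Step 1: Ratio = 9.02 / 45.8 = 0.196943
Step 2: CV% = 0.196943 * 100 = 19.6943% ≈ 19.7%

19.7%


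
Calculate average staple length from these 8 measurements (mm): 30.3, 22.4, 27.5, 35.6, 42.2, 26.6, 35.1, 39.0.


Formula: Mean = sum of lengths / count
Sum = 30.3 + 22.4 + 27.5 + 35.6 + 42.2 + 26.6 + 35.1 + 39.0
Sum = 258.7 mm
Mean = 258.7 / 8 = 32.34 mm

32.34 mm


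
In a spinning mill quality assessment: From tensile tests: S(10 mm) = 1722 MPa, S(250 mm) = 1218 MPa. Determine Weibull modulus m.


Formula: m = ln(L1/L2) / ln(S2/S1)
Step 1: ln(L1/L2) = ln(10/250) = -3.21888
Step 2: S2/S1 = 1218/1722 = 0.70732
Step 3: ln(S2/S1) = ln(0.70732) = -0.34627
Step 4: m = -3.21888 / -0.34627 = 9.30

9.30 (Weibull m)


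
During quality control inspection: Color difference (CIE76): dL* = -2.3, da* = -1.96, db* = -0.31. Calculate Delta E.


Formula: Delta E = sqrt(dL*^2 + da*^2 + db*^2)
Step 1: dL*^2 = (-2.3)^2 = 5.29
Step 2: da*^2 = (-1.96)^2 = 3.8416
Step 3: db*^2 = (-0.31)^2 = 0.0961
Step 4: Sum = 5.29 + 3.8416 + 0.0961 = 9.2277
Step 5: Delta E = sqrt(9.2277) = 3.04

3.04 Delta E


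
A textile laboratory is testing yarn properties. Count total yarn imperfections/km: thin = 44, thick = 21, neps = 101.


Formula: Total = thin places + thick places + neps
Total = 44 + 21 + 101
Total = 166 imperfections/km

166 imperfections/km


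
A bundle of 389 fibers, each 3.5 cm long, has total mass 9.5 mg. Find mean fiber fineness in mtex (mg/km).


Formula: fineness (mtex) = mass (mg) / total length (km) = (mass_mg / total_length_m) * 1000
Step 1: Convert fiber length: 3.5 cm = 0.035 m
Step 2: Total fiber length = 389 * 0.035 = 13.615 m
Step 3: Linear density = 9.5 mg / 13.615 m = 0.6978 mg/m
Step 4: fineness = 0.6978 * 1000 = 697.8 mtex

697.8 mtex


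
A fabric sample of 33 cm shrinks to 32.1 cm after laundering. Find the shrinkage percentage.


Formula: Shrinkage% = ((L_before - L_after) / L_before) * 100
Step 1: Shrinkage = 33 - 32.1 = 0.9 cm
Step 2: Shrinkage% = (0.9 / 33) * 100
Step 3: Shrinkage% = 0.027273 * 100 = 2.7273% ≈ 2.7%

2.7%


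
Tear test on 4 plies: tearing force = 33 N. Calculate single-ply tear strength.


Formula: Per-ply strength = Total force / Number of plies
Per-ply = 33 N / 4
Per-ply = 8.25 N

8.25 N


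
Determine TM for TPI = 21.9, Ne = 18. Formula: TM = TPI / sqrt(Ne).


Formula: TM = TPI / sqrt(Ne)
Step 1: sqrt(Ne) = sqrt(18) = 4.2426
Step 2: TM = 21.9 / 4.2426 = 5.16

5.16 TM


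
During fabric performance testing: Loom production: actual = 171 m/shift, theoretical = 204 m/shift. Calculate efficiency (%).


Formula: Efficiency% = (Actual output / Theoretical output) * 100
Efficiency% = (171 / 204) * 100
Efficiency% = 0.838235 * 100 = 83.8235% ≈ 83.8%

83.8%


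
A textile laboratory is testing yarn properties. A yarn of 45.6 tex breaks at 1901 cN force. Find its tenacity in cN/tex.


Formula: Tenacity = Breaking force / Linear density
Tenacity = 1901 cN / 45.6 tex
Tenacity = 41.69 cN/tex

41.69 cN/tex


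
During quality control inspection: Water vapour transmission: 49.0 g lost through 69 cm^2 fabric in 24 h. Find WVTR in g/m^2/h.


Formula: WVTR = mass_loss / (area * time)
Step 1: Convert area: 69 cm^2 = 0.0069 m^2
Step 2: WVTR = 49.0 g / (0.0069 m^2 * 24 h)
Step 3: WVTR = 49.0 / 0.1656 = 295.9 g/m^2/h

295.9 g/m^2/h


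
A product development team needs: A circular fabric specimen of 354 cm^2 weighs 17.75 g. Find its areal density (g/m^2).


Formula: GSM = mass_g / area_m2
Step 1: Convert area: 354 cm^2 = 354 / 10000 = 0.0354 m^2
Step 2: GSM = 17.75 g / 0.0354 m^2 = 501.4 g/m^2

501.4 g/m^2


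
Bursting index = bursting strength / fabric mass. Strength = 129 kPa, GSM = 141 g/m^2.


Formula: Bursting Index = Bursting Strength / Fabric GSM
BI = 129 kPa / 141 g/m^2
BI = 0.915 kPa/(g/m^2)

0.915 kPa/(g/m^2)


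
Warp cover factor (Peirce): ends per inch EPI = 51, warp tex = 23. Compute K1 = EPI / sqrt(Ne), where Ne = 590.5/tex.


Formula: K1 = EPI / sqrt(Ne), with Ne = 590.5 / tex_warp
Step 1: Ne = 590.5 / 23 = 25.674
Step 2: sqrt(Ne) = sqrt(25.674) = 5.067
Step 3: K1 = 51 / 5.067 = 10.1

10.1


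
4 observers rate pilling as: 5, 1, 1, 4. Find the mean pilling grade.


Formula: Mean = sum / count
Sum = 5 + 1 + 1 + 4 = 11
Mean = 11 / 4 = 2.8

2.8


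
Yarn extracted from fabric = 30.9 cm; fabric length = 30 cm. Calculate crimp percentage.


Formula: Crimp% = ((L_yarn - L_fabric) / L_fabric) * 100
Step 1: Extension = 30.9 - 30 = 0.9 cm
Step 2: Crimp% = (0.9 / 30) * 100
Step 3: Crimp% = 0.03 * 100 = 3.0%

3.0%


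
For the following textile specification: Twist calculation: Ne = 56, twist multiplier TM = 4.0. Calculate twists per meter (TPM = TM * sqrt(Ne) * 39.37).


Formula: TPM = TM * sqrt(Ne) * 39.37
Step 1: sqrt(Ne) = sqrt(56) = 7.4833
Step 2: TM * sqrt(Ne) = 4.0 * 7.4833 = 29.9332
Step 3: TPM = 29.9332 * 39.37 = 1178 twists/m

1178 twists/m


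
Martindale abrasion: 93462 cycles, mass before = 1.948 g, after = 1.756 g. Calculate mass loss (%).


Formula: Mass loss% = ((m_before - m_after) / m_before) * 100
Step 1: Mass loss = 1.948 - 1.756 = 0.192 g
Step 2: Ratio = 0.192 / 1.948 = 0.0985626
Step 3: Mass loss% = 0.0985626 * 100 = 9.85626% ≈ 9.86%

9.86%


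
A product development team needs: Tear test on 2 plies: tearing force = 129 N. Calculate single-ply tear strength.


Formula: Per-ply strength = Total force / Number of plies
Per-ply = 129 N / 2
Per-ply = 64.5 N

64.5 N


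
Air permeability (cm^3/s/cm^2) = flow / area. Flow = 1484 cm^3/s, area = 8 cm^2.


Formula: Air Permeability = Airflow / Test Area
AP = 1484 cm^3/s / 8 cm^2
AP = 185.5 cm^3/s/cm^2

185.5 cm^3/s/cm^2


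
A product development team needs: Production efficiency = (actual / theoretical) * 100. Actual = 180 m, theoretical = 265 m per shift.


Formula: Efficiency% = (Actual output / Theoretical output) * 100
Efficiency% = (180 / 265) * 100
Efficiency% = 0.679245 * 100 = 67.9245% ≈ 67.9%

67.9%


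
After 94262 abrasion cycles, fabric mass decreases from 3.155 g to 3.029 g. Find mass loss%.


Formula: Mass loss% = ((m_before - m_after) / m_before) * 100
Step 1: Mass loss = 3.155 - 3.029 = 0.126 g
Step 2: Ratio = 0.126 / 3.155 = 0.0399366
Step 3: Mass loss% = 0.0399366 * 100 = 3.99366% ≈ 3.99%

3.99%


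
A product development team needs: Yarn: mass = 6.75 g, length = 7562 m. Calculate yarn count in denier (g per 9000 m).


Formula: den = (mass_g / length_m) * 9000
Substituting: den = (6.75 / 7562) * 9000
Intermediate: 6.75 / 7562 = 0.00089262 g/m
den = 0.00089262 * 9000 = 8.0 denier

8.0 denier


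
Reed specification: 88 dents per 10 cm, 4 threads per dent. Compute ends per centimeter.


Formula: EPC = (dents per 10 cm * ends per dent) / 10
Step 1: Total ends per 10 cm = 88 * 4 = 352
Step 2: EPC = 352 / 10 = 35.2 ends/cm

35.2 ends/cm


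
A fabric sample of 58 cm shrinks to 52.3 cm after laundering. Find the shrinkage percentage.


Formula: Shrinkage% = ((L_before - L_after) / L_before) * 100
Step 1: Shrinkage = 58 - 52.3 = 5.7 cm
Step 2: Shrinkage% = (5.7 / 58) * 100
Step 3: Shrinkage% = 0.098276 * 100 = 9.8276% ≈ 9.8%

9.8%


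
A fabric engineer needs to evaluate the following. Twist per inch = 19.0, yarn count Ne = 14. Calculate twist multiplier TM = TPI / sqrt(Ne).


Formula: TM = TPI / sqrt(Ne)
Step 1: sqrt(Ne) = sqrt(14) = 3.7417
Step 2: TM = 19.0 / 3.7417 = 5.08

5.08 TM


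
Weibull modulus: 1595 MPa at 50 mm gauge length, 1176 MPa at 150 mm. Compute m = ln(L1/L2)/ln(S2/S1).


Formula: m = ln(L1/L2) / ln(S2/S1)
Step 1: ln(L1/L2) = ln(50/150) = -1.09861
Step 2: S2/S1 = 1176/1595 = 0.7373
Step 3: ln(S2/S1) = ln(0.7373) = -0.30476
Step 4: m = -1.09861 / -0.30476 = 3.60

3.60 (Weibull m)


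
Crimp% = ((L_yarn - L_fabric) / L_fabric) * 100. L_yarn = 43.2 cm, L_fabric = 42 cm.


Formula: Crimp% = ((L_yarn - L_fabric) / L_fabric) * 100
Step 1: Extension = 43.2 - 42 = 1.2 cm
Step 2: Crimp% = (1.2 / 42) * 100
Step 3: Crimp% = 0.028571 * 100 = 2.8571% ≈ 2.9%

2.9%


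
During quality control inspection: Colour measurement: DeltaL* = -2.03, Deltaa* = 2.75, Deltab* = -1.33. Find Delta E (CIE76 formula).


Formula: Delta E = sqrt(dL*^2 + da*^2 + db*^2)
Step 1: dL*^2 = (-2.03)^2 = 4.1209
Step 2: da*^2 = 2.75^2 = 7.5625
Step 3: db*^2 = (-1.33)^2 = 1.7689
Step 4: Sum = 4.1209 + 7.5625 + 1.7689 = 13.4523
Step 5: Delta E = sqrt(13.4523) = 3.67

3.67 Delta E


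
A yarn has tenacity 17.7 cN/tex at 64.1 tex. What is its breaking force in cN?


Formula: Breaking force = Tenacity * Linear density
F = 17.7 cN/tex * 64.1 tex
F = 1134.57 cN

1134.57 cN


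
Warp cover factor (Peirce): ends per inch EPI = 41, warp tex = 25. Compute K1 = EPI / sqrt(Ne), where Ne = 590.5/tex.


Formula: K1 = EPI / sqrt(Ne), with Ne = 590.5 / tex_warp
Step 1: Ne = 590.5 / 25 = 23.62
Step 2: sqrt(Ne) = sqrt(23.62) = 4.86
Step 3: K1 = 41 / 4.86 = 8.4

8.4


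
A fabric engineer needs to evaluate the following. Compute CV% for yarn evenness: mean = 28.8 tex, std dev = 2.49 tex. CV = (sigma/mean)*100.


Formula: CV% = (standard deviation / mean) * 100
Step 1: Ratio = 2.49 / 28.8 = 0.086458
Step 2: CV% = 0.086458 * 100 = 8.6458% ≈ 8.6%

8.6%


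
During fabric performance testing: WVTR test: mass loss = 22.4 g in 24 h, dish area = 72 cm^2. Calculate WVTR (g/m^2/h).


Formula: WVTR = mass_loss / (area * time)
Step 1: Convert area: 72 cm^2 = 0.0072 m^2
Step 2: WVTR = 22.4 g / (0.0072 m^2 * 24 h)
Step 3: WVTR = 22.4 / 0.1728 = 129.6 g/m^2/h

129.6 g/m^2/h


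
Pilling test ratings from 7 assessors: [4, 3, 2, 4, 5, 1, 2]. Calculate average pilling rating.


Formula: Mean = sum / count
Sum = 4 + 3 + 2 + 4 + 5 + 1 + 2 = 21
Mean = 21 / 7 = 3.0

3.0


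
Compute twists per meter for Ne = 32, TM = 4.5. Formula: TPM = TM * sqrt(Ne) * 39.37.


Formula: TPM = TM * sqrt(Ne) * 39.37
Step 1: sqrt(Ne) = sqrt(32) = 5.6569
Step 2: TM * sqrt(Ne) = 4.5 * 5.6569 = 25.4561
Step 3: TPM = 25.4561 * 39.37 = 1002 twists/m

1002 twists/m


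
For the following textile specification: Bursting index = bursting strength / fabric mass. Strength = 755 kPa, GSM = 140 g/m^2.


Formula: Bursting Index = Bursting Strength / Fabric GSM
BI = 755 kPa / 140 g/m^2
BI = 5.393 kPa/(g/m^2)

5.393 kPa/(g/m^2)


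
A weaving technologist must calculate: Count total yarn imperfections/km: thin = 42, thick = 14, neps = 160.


Formula: Total = thin places + thick places + neps
Total = 42 + 14 + 160
Total = 216 imperfections/km

216 imperfections/km


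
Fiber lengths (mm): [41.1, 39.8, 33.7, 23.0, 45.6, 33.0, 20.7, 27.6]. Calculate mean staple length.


Formula: Mean = sum of lengths / count
Sum = 41.1 + 39.8 + 33.7 + 23.0 + 45.6 + 33.0 + 20.7 + 27.6
Sum = 264.5 mm
Mean = 264.5 / 8 = 33.06 mm

33.06 mm


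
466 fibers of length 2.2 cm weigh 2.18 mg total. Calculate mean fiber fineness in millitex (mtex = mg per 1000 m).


Formula: fineness (mtex) = mass (mg) / total length (km) = (mass_mg / total_length_m) * 1000
Step 1: Convert fiber length: 2.2 cm = 0.022 m
Step 2: Total fiber length = 466 * 0.022 = 10.252 m
Step 3: Linear density = 2.18 mg / 10.252 m = 0.2126 mg/m
Step 4: fineness = 0.2126 * 1000 = 212.6 mtex

212.6 mtex


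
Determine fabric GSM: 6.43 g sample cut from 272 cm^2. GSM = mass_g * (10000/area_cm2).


Formula: GSM = mass_g / area_m2
Step 1: Convert area: 272 cm^2 = 272 / 10000 = 0.0272 m^2
Step 2: GSM = 6.43 g / 0.0272 m^2 = 236.4 g/m^2

236.4 g/m^2


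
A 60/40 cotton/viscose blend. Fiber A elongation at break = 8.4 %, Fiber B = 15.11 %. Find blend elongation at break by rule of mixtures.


Formula: Blend property = (fraction_A * property_A) + (fraction_B * property_B)
Step 1: Contribution A = 60/100 * 8.4 % = 5.04 %
Step 2: Contribution B = 40/100 * 15.11 % = 6.044 %
Step 3: Blend elongation at break = 5.04 + 6.044 = 11.084 %

11.084 %


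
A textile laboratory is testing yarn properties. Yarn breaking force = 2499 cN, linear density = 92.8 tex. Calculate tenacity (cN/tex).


Formula: Tenacity = Breaking force / Linear density
Tenacity = 2499 cN / 92.8 tex
Tenacity = 26.93 cN/tex

26.93 cN/tex


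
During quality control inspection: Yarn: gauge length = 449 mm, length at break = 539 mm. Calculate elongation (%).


Formula: Elongation (%) = ((L_break - L0) / L0) * 100
Step 1: Extension = 539 - 449 = 90 mm
Step 2: Elongation = (90 / 449) * 100
Step 3: Elongation = 0.200445 * 100 = 20.0445% ≈ 20.0%

20.0%


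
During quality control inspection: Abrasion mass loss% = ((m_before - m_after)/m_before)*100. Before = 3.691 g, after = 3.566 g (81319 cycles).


Formula: Mass loss% = ((m_before - m_after) / m_before) * 100
Step 1: Mass loss = 3.691 - 3.566 = 0.125 g
Step 2: Ratio = 0.125 / 3.691 = 0.0338662
Step 3: Mass loss% = 0.0338662 * 100 = 3.38662% ≈ 3.39%

3.39%


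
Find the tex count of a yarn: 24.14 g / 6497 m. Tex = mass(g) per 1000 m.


Formula: Tex = (mass_g / length_m) * 1000
Substituting: Tex = (24.14 / 6497) * 1000
Intermediate: 24.14 / 6497 = 0.00371556 g/m
Tex = 0.00371556 * 1000 = 3.72 tex

3.72 tex


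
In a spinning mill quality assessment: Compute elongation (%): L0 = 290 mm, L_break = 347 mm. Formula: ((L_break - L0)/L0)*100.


Formula: Elongation (%) = ((L_break - L0) / L0) * 100
Step 1: Extension = 347 - 290 = 57 mm
Step 2: Elongation = (57 / 290) * 100
Step 3: Elongation = 0.196552 * 100 = 19.6552% ≈ 19.7%

19.7%


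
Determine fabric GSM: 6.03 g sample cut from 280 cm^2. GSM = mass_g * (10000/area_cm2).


Formula: GSM = mass_g / area_m2
Step 1: Convert area: 280 cm^2 = 280 / 10000 = 0.028 m^2
Step 2: GSM = 6.03 g / 0.028 m^2 = 215.4 g/m^2

215.4 g/m^2


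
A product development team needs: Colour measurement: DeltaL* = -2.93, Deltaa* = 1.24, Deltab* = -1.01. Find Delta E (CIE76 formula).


Formula: Delta E = sqrt(dL*^2 + da*^2 + db*^2)
Step 1: dL*^2 = (-2.93)^2 = 8.5849
Step 2: da*^2 = 1.24^2 = 1.5376
Step 3: db*^2 = (-1.01)^2 = 1.0201
Step 4: Sum = 8.5849 + 1.5376 + 1.0201 = 11.1426
Step 5: Delta E = sqrt(11.1426) = 3.34

3.34 Delta E


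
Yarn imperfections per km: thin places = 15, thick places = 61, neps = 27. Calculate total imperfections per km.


Formula: Total = thin places + thick places + neps
Total = 15 + 61 + 27
Total = 103 imperfections/km

103 imperfections/km


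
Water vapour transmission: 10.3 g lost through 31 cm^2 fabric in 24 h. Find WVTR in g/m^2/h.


Formula: WVTR = mass_loss / (area * time)
Step 1: Convert area: 31 cm^2 = 0.0031 m^2
Step 2: WVTR = 10.3 g / (0.0031 m^2 * 24 h)
Step 3: WVTR = 10.3 / 0.0744 = 138.4 g/m^2/h

138.4 g/m^2/h


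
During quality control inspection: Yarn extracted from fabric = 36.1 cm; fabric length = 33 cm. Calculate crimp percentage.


Formula: Crimp% = ((L_yarn - L_fabric) / L_fabric) * 100
Step 1: Extension = 36.1 - 33 = 3.1 cm
Step 2: Crimp% = (3.1 / 33) * 100
Step 3: Crimp% = 0.093939 * 100 = 9.3939% ≈ 9.4%

9.4%


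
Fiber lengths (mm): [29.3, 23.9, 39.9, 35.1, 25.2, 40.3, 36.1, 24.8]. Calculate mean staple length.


Formula: Mean = sum of lengths / count
Sum = 29.3 + 23.9 + 39.9 + 35.1 + 25.2 + 40.3 + 36.1 + 24.8
Sum = 254.6 mm
Mean = 254.6 / 8 = 31.83 mm

31.83 mm


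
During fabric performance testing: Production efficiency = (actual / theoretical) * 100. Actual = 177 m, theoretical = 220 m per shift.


Formula: Efficiency% = (Actual output / Theoretical output) * 100
Efficiency% = (177 / 220) * 100
Efficiency% = 0.804545 * 100 = 80.4545% ≈ 80.5%

80.5%


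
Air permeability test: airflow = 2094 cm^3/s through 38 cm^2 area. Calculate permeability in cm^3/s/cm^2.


Formula: Air Permeability = Airflow / Test Area
AP = 2094 cm^3/s / 38 cm^2
AP = 55.1 cm^3/s/cm^2

55.1 cm^3/s/cm^2


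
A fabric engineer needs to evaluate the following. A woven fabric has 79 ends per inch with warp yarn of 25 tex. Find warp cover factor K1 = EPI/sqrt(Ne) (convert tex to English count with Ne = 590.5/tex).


Formula: K1 = EPI / sqrt(Ne), with Ne = 590.5 / tex_warp
Step 1: Ne = 590.5 / 25 = 23.62
Step 2: sqrt(Ne) = sqrt(23.62) = 4.86
Step 3: K1 = 79 / 4.86 = 16.3

16.3


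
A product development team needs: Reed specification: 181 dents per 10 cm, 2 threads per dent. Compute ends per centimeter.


Formula: EPC = (dents per 10 cm * ends per dent) / 10
Step 1: Total ends per 10 cm = 181 * 2 = 362
Step 2: EPC = 362 / 10 = 36.2 ends/cm

36.2 ends/cm


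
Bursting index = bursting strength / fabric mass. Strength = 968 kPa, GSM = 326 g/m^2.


Formula: Bursting Index = Bursting Strength / Fabric GSM
BI = 968 kPa / 326 g/m^2
BI = 2.969 kPa/(g/m^2)

2.969 kPa/(g/m^2)


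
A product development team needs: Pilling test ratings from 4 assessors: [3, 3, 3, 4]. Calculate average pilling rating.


Formula: Mean = sum / count
Sum = 3 + 3 + 3 + 4 = 13
Mean = 13 / 4 = 3.3

3.3


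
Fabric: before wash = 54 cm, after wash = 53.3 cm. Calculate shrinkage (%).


Formula: Shrinkage% = ((L_before - L_after) / L_before) * 100
Step 1: Shrinkage = 54 - 53.3 = 0.7 cm
Step 2: Shrinkage% = (0.7 / 54) * 100
Step 3: Shrinkage% = 0.012963 * 100 = 1.2963% ≈ 1.3%

1.3%


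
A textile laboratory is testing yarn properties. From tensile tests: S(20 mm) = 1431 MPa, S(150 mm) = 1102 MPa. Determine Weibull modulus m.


Formula: m = ln(L1/L2) / ln(S2/S1)
Step 1: ln(L1/L2) = ln(20/150) = -2.01490
Step 2: S2/S1 = 1102/1431 = 0.77009
Step 3: ln(S2/S1) = ln(0.77009) = -0.26125
Step 4: m = -2.01490 / -0.26125 = 7.71

7.71 (Weibull m)


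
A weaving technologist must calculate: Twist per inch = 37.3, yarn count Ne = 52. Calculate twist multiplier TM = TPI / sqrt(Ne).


Formula: TM = TPI / sqrt(Ne)
Step 1: sqrt(Ne) = sqrt(52) = 7.2111
Step 2: TM = 37.3 / 7.2111 = 5.17

5.17 TM


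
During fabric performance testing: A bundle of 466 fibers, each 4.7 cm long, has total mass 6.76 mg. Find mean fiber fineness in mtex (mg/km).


Formula: fineness (mtex) = mass (mg) / total length (km) = (mass_mg / total_length_m) * 1000
Step 1: Convert fiber length: 4.7 cm = 0.047 m
Step 2: Total fiber length = 466 * 0.047 = 21.902 m
Step 3: Linear density = 6.76 mg / 21.902 m = 0.3086 mg/m
Step 4: fineness = 0.3086 * 1000 = 308.6 mtex

308.6 mtex


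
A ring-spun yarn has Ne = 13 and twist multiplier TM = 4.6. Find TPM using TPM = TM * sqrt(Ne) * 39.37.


Formula: TPM = TM * sqrt(Ne) * 39.37
Step 1: sqrt(Ne) = sqrt(13) = 3.6056
Step 2: TM * sqrt(Ne) = 4.6 * 3.6056 = 16.5858
Step 3: TPM = 16.5858 * 39.37 = 653 twists/m

653 twists/m


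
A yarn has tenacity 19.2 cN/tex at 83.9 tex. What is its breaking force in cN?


Formula: Breaking force = Tenacity * Linear density
F = 19.2 cN/tex * 83.9 tex
F = 1610.88 cN

1610.88 cN


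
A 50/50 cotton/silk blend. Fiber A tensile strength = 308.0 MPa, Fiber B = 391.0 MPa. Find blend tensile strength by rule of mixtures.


Formula: Blend property = (fraction_A * property_A) + (fraction_B * property_B)
Step 1: Contribution A = 50/100 * 308.0 MPa = 154.0 MPa
Step 2: Contribution B = 50/100 * 391.0 MPa = 195.5 MPa
Step 3: Blend tensile strength = 154.0 + 195.5 = 349.5 MPa

349.5 MPa


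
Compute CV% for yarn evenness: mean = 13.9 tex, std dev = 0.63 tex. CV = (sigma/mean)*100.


Formula: CV% = (standard deviation / mean) * 100
Step 1: Ratio = 0.63 / 13.9 = 0.045324
Step 2: CV% = 0.045324 * 100 = 4.5324% ≈ 4.5%

4.5%


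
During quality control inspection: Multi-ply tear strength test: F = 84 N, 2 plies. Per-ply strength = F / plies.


Formula: Per-ply strength = Total force / Number of plies
Per-ply = 84 N / 2
Per-ply = 42 N

42 N


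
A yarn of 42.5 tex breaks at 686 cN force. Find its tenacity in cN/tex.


Formula: Tenacity = Breaking force / Linear density
Tenacity = 686 cN / 42.5 tex
Tenacity = 16.14 cN/tex

16.14 cN/tex


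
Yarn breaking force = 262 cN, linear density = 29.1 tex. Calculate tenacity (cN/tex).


Formula: Tenacity = Breaking force / Linear density
Tenacity = 262 cN / 29.1 tex
Tenacity = 9.00 cN/tex

9.00 cN/tex


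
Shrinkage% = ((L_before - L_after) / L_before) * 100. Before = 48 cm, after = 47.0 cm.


Formula: Shrinkage% = ((L_before - L_after) / L_before) * 100
Step 1: Shrinkage = 48 - 47.0 = 1.0 cm
Step 2: Shrinkage% = (1.0 / 48) * 100
Step 3: Shrinkage% = 0.020833 * 100 = 2.0833% ≈ 2.1%

2.1%


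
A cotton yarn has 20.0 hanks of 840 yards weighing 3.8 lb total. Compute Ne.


Formula: Ne = hanks / mass_lb
Substituting: Ne = 20.0 / 3.8
Ne = 5.3

5.3 Ne


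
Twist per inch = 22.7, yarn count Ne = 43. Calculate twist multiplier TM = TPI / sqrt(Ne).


Formula: TM = TPI / sqrt(Ne)
Step 1: sqrt(Ne) = sqrt(43) = 6.5574
Step 2: TM = 22.7 / 6.5574 = 3.46

3.46 TM


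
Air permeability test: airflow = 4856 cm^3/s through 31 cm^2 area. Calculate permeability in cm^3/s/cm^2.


Formula: Air Permeability = Airflow / Test Area
AP = 4856 cm^3/s / 31 cm^2
AP = 156.6 cm^3/s/cm^2

156.6 cm^3/s/cm^2


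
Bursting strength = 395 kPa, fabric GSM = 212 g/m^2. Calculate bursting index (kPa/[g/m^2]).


Formula: Bursting Index = Bursting Strength / Fabric GSM
BI = 395 kPa / 212 g/m^2
BI = 1.863 kPa/(g/m^2)

1.863 kPa/(g/m^2)


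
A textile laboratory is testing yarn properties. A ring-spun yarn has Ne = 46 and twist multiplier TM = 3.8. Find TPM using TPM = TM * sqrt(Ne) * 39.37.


Formula: TPM = TM * sqrt(Ne) * 39.37
Step 1: sqrt(Ne) = sqrt(46) = 6.7823
Step 2: TM * sqrt(Ne) = 3.8 * 6.7823 = 25.7727
Step 3: TPM = 25.7727 * 39.37 = 1015 twists/m

1015 twists/m


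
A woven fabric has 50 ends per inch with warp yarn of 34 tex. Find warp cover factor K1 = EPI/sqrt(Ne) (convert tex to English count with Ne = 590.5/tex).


Formula: K1 = EPI / sqrt(Ne), with Ne = 590.5 / tex_warp
Step 1: Ne = 590.5 / 34 = 17.368
Step 2: sqrt(Ne) = sqrt(17.368) = 4.1675
Step 3: K1 = 50 / 4.1675 = 12.0

12.0


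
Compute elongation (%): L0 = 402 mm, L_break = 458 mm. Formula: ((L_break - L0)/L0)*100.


Formula: Elongation (%) = ((L_break - L0) / L0) * 100
Step 1: Extension = 458 - 402 = 56 mm
Step 2: Elongation = (56 / 402) * 100
Step 3: Elongation = 0.139303 * 100 = 13.9303% ≈ 13.9%

13.9%


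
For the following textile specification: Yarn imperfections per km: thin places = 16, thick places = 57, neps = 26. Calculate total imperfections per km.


Formula: Total = thin places + thick places + neps
Total = 16 + 57 + 26
Total = 99 imperfections/km

99 imperfections/km


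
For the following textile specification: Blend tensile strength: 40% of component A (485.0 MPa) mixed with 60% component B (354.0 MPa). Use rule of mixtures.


Formula: Blend property = (fraction_A * property_A) + (fraction_B * property_B)
Step 1: Contribution A = 40/100 * 485.0 MPa = 194.0 MPa
Step 2: Contribution B = 60/100 * 354.0 MPa = 212.4 MPa
Step 3: Blend tensile strength = 194.0 + 212.4 = 406.4 MPa

406.4 MPa


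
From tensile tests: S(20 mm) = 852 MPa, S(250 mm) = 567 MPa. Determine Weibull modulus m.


Formula: m = ln(L1/L2) / ln(S2/S1)
Step 1: ln(L1/L2) = ln(20/250) = -2.52573
Step 2: S2/S1 = 567/852 = 0.66549
Step 3: ln(S2/S1) = ln(0.66549) = -0.40723
Step 4: m = -2.52573 / -0.40723 = 6.20

6.20 (Weibull m)


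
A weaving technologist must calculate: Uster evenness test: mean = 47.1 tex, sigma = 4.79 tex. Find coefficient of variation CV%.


Formula: CV% = (standard deviation / mean) * 100
Step 1: Ratio = 4.79 / 47.1 = 0.101699
Step 2: CV% = 0.101699 * 100 = 10.1699% ≈ 10.2%

10.2%


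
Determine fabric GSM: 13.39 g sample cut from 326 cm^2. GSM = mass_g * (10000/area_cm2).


Formula: GSM = mass_g / area_m2
Step 1: Convert area: 326 cm^2 = 326 / 10000 = 0.0326 m^2
Step 2: GSM = 13.39 g / 0.0326 m^2 = 410.7 g/m^2

410.7 g/m^2


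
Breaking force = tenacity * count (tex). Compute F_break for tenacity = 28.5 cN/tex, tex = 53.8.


Formula: Breaking force = Tenacity * Linear density
F = 28.5 cN/tex * 53.8 tex
F = 1533.30 cN

1533.30 cN


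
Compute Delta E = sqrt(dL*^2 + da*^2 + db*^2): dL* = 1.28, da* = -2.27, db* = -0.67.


Formula: Delta E = sqrt(dL*^2 + da*^2 + db*^2)
Step 1: dL*^2 = 1.28^2 = 1.6384
Step 2: da*^2 = (-2.27)^2 = 5.1529
Step 3: db*^2 = (-0.67)^2 = 0.4489
Step 4: Sum = 1.6384 + 5.1529 + 0.4489 = 7.2402
Step 5: Delta E = sqrt(7.2402) = 2.69

2.69 Delta E


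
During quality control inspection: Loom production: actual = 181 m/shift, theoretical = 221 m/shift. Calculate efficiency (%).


Formula: Efficiency% = (Actual output / Theoretical output) * 100
Efficiency% = (181 / 221) * 100
Efficiency% = 0.819005 * 100 = 81.9005% ≈ 81.9%

81.9%


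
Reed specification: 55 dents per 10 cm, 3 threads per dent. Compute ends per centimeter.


Formula: EPC = (dents per 10 cm * ends per dent) / 10
Step 1: Total ends per 10 cm = 55 * 3 = 165
Step 2: EPC = 165 / 10 = 16.5 ends/cm

16.5 ends/cm


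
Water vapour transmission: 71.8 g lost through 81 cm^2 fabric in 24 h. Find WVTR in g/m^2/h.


Formula: WVTR = mass_loss / (area * time)
Step 1: Convert area: 81 cm^2 = 0.0081 m^2
Step 2: WVTR = 71.8 g / (0.0081 m^2 * 24 h)
Step 3: WVTR = 71.8 / 0.1944 = 369.3 g/m^2/h

369.3 g/m^2/h


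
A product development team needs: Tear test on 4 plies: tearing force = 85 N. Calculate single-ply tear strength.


Formula: Per-ply strength = Total force / Number of plies
Per-ply = 85 N / 4
Per-ply = 21.25 N

21.25 N


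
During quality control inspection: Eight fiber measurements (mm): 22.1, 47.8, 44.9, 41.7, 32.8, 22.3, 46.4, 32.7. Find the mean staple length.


Formula: Mean = sum of lengths / count
Sum = 22.1 + 47.8 + 44.9 + 41.7 + 32.8 + 22.3 + 46.4 + 32.7
Sum = 290.7 mm
Mean = 290.7 / 8 = 36.34 mm

36.34 mm


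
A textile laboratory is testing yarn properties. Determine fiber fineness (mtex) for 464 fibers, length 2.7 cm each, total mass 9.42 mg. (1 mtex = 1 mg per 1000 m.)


Formula: fineness (mtex) = mass (mg) / total length (km) = (mass_mg / total_length_m) * 1000
Step 1: Convert fiber length: 2.7 cm = 0.027 m
Step 2: Total fiber length = 464 * 0.027 = 12.528 m
Step 3: Linear density = 9.42 mg / 12.528 m = 0.7519 mg/m
Step 4: fineness = 0.7519 * 1000 = 751.9 mtex

751.9 mtex


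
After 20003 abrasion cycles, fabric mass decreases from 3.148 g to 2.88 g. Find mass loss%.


Formula: Mass loss% = ((m_before - m_after) / m_before) * 100
Step 1: Mass loss = 3.148 - 2.88 = 0.268 g
Step 2: Ratio = 0.268 / 3.148 = 0.0851334
Step 3: Mass loss% = 0.0851334 * 100 = 8.51334% ≈ 8.51%

8.51%


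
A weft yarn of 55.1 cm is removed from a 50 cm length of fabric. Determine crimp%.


Formula: Crimp% = ((L_yarn - L_fabric) / L_fabric) * 100
Step 1: Extension = 55.1 - 50 = 5.1 cm
Step 2: Crimp% = (5.1 / 50) * 100
Step 3: Crimp% = 0.102 * 100 = 10.2%

10.2%


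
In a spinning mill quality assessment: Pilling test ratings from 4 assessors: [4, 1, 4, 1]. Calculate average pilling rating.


Formula: Mean = sum / count
Sum = 4 + 1 + 4 + 1 = 10
Mean = 10 / 4 = 2.5

2.5


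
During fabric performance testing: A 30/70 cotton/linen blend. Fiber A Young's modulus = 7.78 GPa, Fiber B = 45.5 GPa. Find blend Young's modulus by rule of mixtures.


Formula: Blend property = (fraction_A * property_A) + (fraction_B * property_B)
Step 1: Contribution A = 30/100 * 7.78 GPa = 2.334 GPa
Step 2: Contribution B = 70/100 * 45.5 GPa = 31.85 GPa
Step 3: Blend Young's modulus = 2.334 + 31.85 = 34.184 GPa

34.184 GPa


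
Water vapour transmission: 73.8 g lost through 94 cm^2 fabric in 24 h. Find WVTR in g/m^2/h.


Formula: WVTR = mass_loss / (area * time)
Step 1: Convert area: 94 cm^2 = 0.0094 m^2
Step 2: WVTR = 73.8 g / (0.0094 m^2 * 24 h)
Step 3: WVTR = 73.8 / 0.2256 = 327.1 g/m^2/h

327.1 g/m^2/h


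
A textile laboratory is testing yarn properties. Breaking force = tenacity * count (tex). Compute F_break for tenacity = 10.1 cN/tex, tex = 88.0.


Formula: Breaking force = Tenacity * Linear density
F = 10.1 cN/tex * 88.0 tex
F = 888.80 cN

888.80 cN


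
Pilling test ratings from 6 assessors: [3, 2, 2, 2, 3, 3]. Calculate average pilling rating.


Formula: Mean = sum / count
Sum = 3 + 2 + 2 + 2 + 3 + 3 = 15
Mean = 15 / 6 = 2.5

2.5


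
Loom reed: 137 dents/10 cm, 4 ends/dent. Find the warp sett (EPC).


Formula: EPC = (dents per 10 cm * ends per dent) / 10
Step 1: Total ends per 10 cm = 137 * 4 = 548
Step 2: EPC = 548 / 10 = 54.8 ends/cm

54.8 ends/cm


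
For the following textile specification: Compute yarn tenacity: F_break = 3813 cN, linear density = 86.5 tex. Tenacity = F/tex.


Formula: Tenacity = Breaking force / Linear density
Tenacity = 3813 cN / 86.5 tex
Tenacity = 44.08 cN/tex

44.08 cN/tex


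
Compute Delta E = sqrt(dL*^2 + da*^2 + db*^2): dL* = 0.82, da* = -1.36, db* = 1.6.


Formula: Delta E = sqrt(dL*^2 + da*^2 + db*^2)
Step 1: dL*^2 = 0.82^2 = 0.6724
Step 2: da*^2 = (-1.36)^2 = 1.8496
Step 3: db*^2 = 1.6^2 = 2.56
Step 4: Sum = 0.6724 + 1.8496 + 2.56 = 5.082
Step 5: Delta E = sqrt(5.082) = 2.25

2.25 Delta E


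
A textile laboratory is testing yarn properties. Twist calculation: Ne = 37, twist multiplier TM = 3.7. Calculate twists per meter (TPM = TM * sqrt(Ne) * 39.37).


Formula: TPM = TM * sqrt(Ne) * 39.37
Step 1: sqrt(Ne) = sqrt(37) = 6.0828
Step 2: TM * sqrt(Ne) = 3.7 * 6.0828 = 22.5064
Step 3: TPM = 22.5064 * 39.37 = 886 twists/m

886 twists/m


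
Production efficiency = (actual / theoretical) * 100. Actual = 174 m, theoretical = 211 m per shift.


Formula: Efficiency% = (Actual output / Theoretical output) * 100
Efficiency% = (174 / 211) * 100
Efficiency% = 0.824645 * 100 = 82.4645% ≈ 82.5%

82.5%


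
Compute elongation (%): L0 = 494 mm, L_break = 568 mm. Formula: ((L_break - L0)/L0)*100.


Formula: Elongation (%) = ((L_break - L0) / L0) * 100
Step 1: Extension = 568 - 494 = 74 mm
Step 2: Elongation = (74 / 494) * 100
Step 3: Elongation = 0.149798 * 100 = 14.9798% ≈ 15.0%

15.0%


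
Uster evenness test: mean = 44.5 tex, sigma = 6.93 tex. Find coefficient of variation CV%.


Formula: CV% = (standard deviation / mean) * 100
Step 1: Ratio = 6.93 / 44.5 = 0.15573
Step 2: CV% = 0.15573 * 100 = 15.573% ≈ 15.6%

15.6%


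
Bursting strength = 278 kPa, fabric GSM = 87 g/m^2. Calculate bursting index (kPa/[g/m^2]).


Formula: Bursting Index = Bursting Strength / Fabric GSM
BI = 278 kPa / 87 g/m^2
BI = 3.195 kPa/(g/m^2)

3.195 kPa/(g/m^2)


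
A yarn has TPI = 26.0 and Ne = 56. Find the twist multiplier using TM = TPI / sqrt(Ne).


Formula: TM = TPI / sqrt(Ne)
Step 1: sqrt(Ne) = sqrt(56) = 7.4833
Step 2: TM = 26.0 / 7.4833 = 3.47

3.47 TM


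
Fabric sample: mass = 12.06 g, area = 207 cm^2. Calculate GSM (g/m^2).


Formula: GSM = mass_g / area_m2
Step 1: Convert area: 207 cm^2 = 207 / 10000 = 0.0207 m^2
Step 2: GSM = 12.06 g / 0.0207 m^2 = 582.6 g/m^2

582.6 g/m^2


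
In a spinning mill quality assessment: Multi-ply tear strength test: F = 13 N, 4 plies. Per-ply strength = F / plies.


Formula: Per-ply strength = Total force / Number of plies
Per-ply = 13 N / 4
Per-ply = 3.25 N

3.25 N


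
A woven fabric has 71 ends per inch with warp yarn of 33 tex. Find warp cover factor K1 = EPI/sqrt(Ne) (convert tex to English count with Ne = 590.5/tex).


Formula: K1 = EPI / sqrt(Ne), with Ne = 590.5 / tex_warp
Step 1: Ne = 590.5 / 33 = 17.894
Step 2: sqrt(Ne) = sqrt(17.894) = 4.2301
Step 3: K1 = 71 / 4.2301 = 16.8

16.8


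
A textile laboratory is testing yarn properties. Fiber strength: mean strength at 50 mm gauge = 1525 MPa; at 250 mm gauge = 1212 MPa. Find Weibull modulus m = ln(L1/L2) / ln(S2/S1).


Formula: m = ln(L1/L2) / ln(S2/S1)
Step 1: ln(L1/L2) = ln(50/250) = -1.60944
Step 2: S2/S1 = 1212/1525 = 0.79475
Step 3: ln(S2/S1) = ln(0.79475) = -0.22973
Step 4: m = -1.60944 / -0.22973 = 7.01

7.01 (Weibull m)


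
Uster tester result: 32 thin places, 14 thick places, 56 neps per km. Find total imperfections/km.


Formula: Total = thin places + thick places + neps
Total = 32 + 14 + 56
Total = 102 imperfections/km

102 imperfections/km


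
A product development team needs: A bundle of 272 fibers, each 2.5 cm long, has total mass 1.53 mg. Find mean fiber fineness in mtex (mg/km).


Formula: fineness (mtex) = mass (mg) / total length (km) = (mass_mg / total_length_m) * 1000
Step 1: Convert fiber length: 2.5 cm = 0.025 m
Step 2: Total fiber length = 272 * 0.025 = 6.8 m
Step 3: Linear density = 1.53 mg / 6.8 m = 0.2250 mg/m
Step 4: fineness = 0.2250 * 1000 = 225.0 mtex

225.0 mtex


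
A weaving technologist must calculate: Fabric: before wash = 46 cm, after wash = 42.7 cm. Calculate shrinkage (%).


Formula: Shrinkage% = ((L_before - L_after) / L_before) * 100
Step 1: Shrinkage = 46 - 42.7 = 3.3 cm
Step 2: Shrinkage% = (3.3 / 46) * 100
Step 3: Shrinkage% = 0.071739 * 100 = 7.1739% ≈ 7.2%

7.2%


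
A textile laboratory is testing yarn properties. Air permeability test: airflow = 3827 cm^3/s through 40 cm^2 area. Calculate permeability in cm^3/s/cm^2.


Formula: Air Permeability = Airflow / Test Area
AP = 3827 cm^3/s / 40 cm^2
AP = 95.7 cm^3/s/cm^2

95.7 cm^3/s/cm^2


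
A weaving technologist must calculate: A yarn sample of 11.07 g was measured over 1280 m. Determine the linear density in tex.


Formula: Tex = (mass_g / length_m) * 1000
Substituting: Tex = (11.07 / 1280) * 1000
Intermediate: 11.07 / 1280 = 0.00864844 g/m
Tex = 0.00864844 * 1000 = 8.65 tex

8.65 tex


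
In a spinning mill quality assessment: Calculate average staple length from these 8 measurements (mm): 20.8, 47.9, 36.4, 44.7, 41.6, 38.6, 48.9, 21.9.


Formula: Mean = sum of lengths / count
Sum = 20.8 + 47.9 + 36.4 + 44.7 + 41.6 + 38.6 + 48.9 + 21.9
Sum = 300.8 mm
Mean = 300.8 / 8 = 37.60 mm

37.60 mm


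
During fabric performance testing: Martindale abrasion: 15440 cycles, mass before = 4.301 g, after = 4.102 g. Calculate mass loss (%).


Formula: Mass loss% = ((m_before - m_after) / m_before) * 100
Step 1: Mass loss = 4.301 - 4.102 = 0.199 g
Step 2: Ratio = 0.199 / 4.301 = 0.0462683
Step 3: Mass loss% = 0.0462683 * 100 = 4.62683% ≈ 4.63%

4.63%


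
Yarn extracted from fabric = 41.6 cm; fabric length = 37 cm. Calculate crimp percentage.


Formula: Crimp% = ((L_yarn - L_fabric) / L_fabric) * 100
Step 1: Extension = 41.6 - 37 = 4.6 cm
Step 2: Crimp% = (4.6 / 37) * 100
Step 3: Crimp% = 0.124324 * 100 = 12.4324% ≈ 12.4%

12.4%


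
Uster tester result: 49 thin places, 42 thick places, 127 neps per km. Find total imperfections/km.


Formula: Total = thin places + thick places + neps
Total = 49 + 42 + 127
Total = 218 imperfections/km

218 imperfections/km


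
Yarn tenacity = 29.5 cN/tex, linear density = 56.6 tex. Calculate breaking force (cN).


Formula: Breaking force = Tenacity * Linear density
F = 29.5 cN/tex * 56.6 tex
F = 1669.70 cN

1669.70 cN


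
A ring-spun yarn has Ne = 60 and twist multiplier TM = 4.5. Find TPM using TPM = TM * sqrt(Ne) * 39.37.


Formula: TPM = TM * sqrt(Ne) * 39.37
Step 1: sqrt(Ne) = sqrt(60) = 7.746
Step 2: TM * sqrt(Ne) = 4.5 * 7.746 = 34.857
Step 3: TPM = 34.857 * 39.37 = 1372 twists/m

1372 twists/m


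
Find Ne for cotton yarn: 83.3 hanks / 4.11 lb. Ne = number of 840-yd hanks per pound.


Formula: Ne = hanks / mass_lb
Substituting: Ne = 83.3 / 4.11
Ne = 20.3

20.3 Ne
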